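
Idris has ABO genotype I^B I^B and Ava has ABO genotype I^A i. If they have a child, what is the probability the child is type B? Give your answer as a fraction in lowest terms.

ABO cross I^B I^B × I^A i → offspring phenotypes: 1/2 B, 1/2 AB.
So P(type B) = 1/2.

1/2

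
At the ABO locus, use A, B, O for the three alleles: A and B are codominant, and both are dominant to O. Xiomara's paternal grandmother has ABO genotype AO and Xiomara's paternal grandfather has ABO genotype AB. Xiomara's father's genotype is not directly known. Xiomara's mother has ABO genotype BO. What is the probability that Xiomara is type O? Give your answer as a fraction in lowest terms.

1/8

Xiomara's father's ABO genotype from AO × AB: 1/4 AA, 1/4 AB, 1/4 AO, 1/4 BO.
Crossing each possibility with the mother BO and summing P(type O): 1/4·0 + 1/4·0 + 1/4·1/4 + 1/4·1/4 = 1/8.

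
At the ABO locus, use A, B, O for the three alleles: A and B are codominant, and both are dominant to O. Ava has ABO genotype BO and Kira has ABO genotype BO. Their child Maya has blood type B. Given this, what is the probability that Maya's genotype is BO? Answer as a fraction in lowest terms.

2/3

Cross BO × BO → 1/4 BB, 1/2 BO, 1/4 OO.
Type-B genotypes among offspring: BB (1/4), BO (1/2); total 3/4.
P(BO | type B) = (1/2) / (3/4) = 2/3.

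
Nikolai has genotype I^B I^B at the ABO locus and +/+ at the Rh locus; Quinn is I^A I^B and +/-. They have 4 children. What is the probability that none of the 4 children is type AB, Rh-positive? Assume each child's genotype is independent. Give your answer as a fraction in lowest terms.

ABO cross I^B I^B × I^A I^B → 1/2 B, 1/2 AB.
Rh cross +/+ × +/- → 1 Rh+; so P(type AB, Rh-positive) = 1/2 × 1 = 1/2 per child.
P(not type AB, Rh-positive) = 1/2 for one child; (1/2)^4 = 1/16.

1/16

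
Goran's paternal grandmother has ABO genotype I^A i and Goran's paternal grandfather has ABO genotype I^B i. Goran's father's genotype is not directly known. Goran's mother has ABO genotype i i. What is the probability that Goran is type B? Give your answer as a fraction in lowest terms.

Goran's father's ABO genotype from I^A i × I^B i: 1/4 I^A I^B, 1/4 I^A i, 1/4 I^B i, 1/4 i i.
Crossing each possibility with the mother i i and summing P(type B): 1/4·1/2 + 1/4·0 + 1/4·1/2 + 1/4·0 = 1/4.

1/4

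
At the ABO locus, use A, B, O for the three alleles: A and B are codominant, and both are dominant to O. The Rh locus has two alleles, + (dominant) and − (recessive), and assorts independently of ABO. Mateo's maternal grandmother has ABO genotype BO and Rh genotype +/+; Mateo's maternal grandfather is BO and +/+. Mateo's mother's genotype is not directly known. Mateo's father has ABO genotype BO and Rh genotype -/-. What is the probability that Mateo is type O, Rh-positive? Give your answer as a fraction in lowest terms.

1/4

Mateo's mother's ABO genotype from BO × BO: 1/4 BB, 1/2 BO, 1/4 OO.
Crossing each possibility with the father BO and summing P(type O): 1/4·0 + 1/2·1/4 + 1/4·1/2 = 1/4.
Similarly for Rh via the mother's Rh distribution: P(Rh+) = 1.
Independent loci: 1/4 × 1 = 1/4.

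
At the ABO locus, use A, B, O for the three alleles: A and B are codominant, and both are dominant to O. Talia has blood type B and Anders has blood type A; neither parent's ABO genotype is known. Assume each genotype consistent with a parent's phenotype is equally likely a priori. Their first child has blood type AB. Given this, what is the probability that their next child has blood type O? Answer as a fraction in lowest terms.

Possible genotypes: Talia ∈ {BB, BO}; Anders ∈ {AA, AO}.
Weight each parental genotype pair by prior × P(type-AB child):
  BB × AA: posterior weight 4/9; P(next child type O) = 0.
  BB × AO: posterior weight 2/9; P(next child type O) = 0.
  BO × AA: posterior weight 2/9; P(next child type O) = 0.
  BO × AO: posterior weight 1/9; P(next child type O) = 1/4.
Weighted sum = 1/36.

1/36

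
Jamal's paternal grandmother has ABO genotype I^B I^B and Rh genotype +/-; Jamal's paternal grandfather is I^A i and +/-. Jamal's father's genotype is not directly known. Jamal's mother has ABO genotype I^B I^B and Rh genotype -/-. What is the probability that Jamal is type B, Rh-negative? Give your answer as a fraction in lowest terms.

3/8

Jamal's father's ABO genotype from I^B I^B × I^A i: 1/2 I^A I^B, 1/2 I^B i.
Crossing each possibility with the mother I^B I^B and summing P(type B): 1/2·1/2 + 1/2·1 = 3/4.
Similarly for Rh via the father's Rh distribution: P(Rh-) = 1/2.
Independent loci: 3/4 × 1/2 = 3/8.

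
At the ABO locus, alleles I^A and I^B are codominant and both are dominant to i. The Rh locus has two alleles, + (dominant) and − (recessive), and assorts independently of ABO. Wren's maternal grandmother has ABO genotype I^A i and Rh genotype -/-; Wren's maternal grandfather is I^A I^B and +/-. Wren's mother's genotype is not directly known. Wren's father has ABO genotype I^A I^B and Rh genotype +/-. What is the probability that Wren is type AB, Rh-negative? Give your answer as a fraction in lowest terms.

Wren's mother's ABO genotype from I^A i × I^A I^B: 1/4 I^A I^A, 1/4 I^A I^B, 1/4 I^A i, 1/4 I^B i.
Crossing each possibility with the father I^A I^B and summing P(type AB): 1/4·1/2 + 1/4·1/2 + 1/4·1/4 + 1/4·1/4 = 3/8.
Similarly for Rh via the mother's Rh distribution: P(Rh-) = 3/8.
Independent loci: 3/8 × 3/8 = 9/64.

9/64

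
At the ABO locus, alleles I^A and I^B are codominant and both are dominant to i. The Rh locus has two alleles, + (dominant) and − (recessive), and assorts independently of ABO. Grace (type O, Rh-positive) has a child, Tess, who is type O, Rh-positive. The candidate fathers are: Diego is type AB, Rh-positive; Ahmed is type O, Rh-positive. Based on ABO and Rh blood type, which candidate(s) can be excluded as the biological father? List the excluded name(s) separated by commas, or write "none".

Diego

A candidate is excluded only if no genotype consistent with his phenotype could produce a type O, Rh-positive child with a type O, Rh-positive mother.
Diego (type AB, Rh+): no genotype consistent with that phenotype can produce a type-O Rh+ child with a type-O mother.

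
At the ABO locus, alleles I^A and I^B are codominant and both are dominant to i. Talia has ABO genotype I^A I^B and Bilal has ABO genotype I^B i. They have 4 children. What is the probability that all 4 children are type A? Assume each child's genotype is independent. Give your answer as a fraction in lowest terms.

ABO cross I^A I^B × I^B i → 1/4 A, 1/2 B, 1/4 AB.
So P(type A) = 1/4 per child.
All 4 independent: (1/4)^4 = 1/256.

1/256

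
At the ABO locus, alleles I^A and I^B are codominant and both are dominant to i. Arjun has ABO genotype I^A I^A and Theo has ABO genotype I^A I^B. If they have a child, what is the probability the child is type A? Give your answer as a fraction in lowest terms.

1/2

ABO cross I^A I^A × I^A I^B → offspring phenotypes: 1/2 A, 1/2 AB.
So P(type A) = 1/2.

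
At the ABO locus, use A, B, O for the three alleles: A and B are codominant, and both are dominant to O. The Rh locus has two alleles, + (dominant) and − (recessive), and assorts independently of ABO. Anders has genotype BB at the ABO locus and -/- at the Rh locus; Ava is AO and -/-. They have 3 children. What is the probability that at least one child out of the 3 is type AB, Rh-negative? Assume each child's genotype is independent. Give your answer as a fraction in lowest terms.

ABO cross BB × AO → 1/2 B, 1/2 AB.
Rh cross -/- × -/- → 1 Rh-; so P(type AB, Rh-negative) = 1/2 × 1 = 1/2 per child.
P(none) = (1/2)^3 = 1/8; P(at least one) = 1 − 1/8 = 7/8.

7/8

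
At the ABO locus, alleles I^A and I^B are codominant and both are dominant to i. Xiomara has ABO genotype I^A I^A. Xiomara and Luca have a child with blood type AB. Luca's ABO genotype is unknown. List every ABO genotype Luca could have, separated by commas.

I^A I^B, I^B I^B, I^B i

For each candidate genotype of Luca, check whether crossing it with I^A I^A can produce every observed child phenotype.
  I^A I^A → possible child types {A} ✗
  I^A I^B → possible child types {A, AB} ✓
  I^A i → possible child types {A} ✗
  I^B I^B → possible child types {AB} ✓
  I^B i → possible child types {A, AB} ✓
  i i → possible child types {A} ✗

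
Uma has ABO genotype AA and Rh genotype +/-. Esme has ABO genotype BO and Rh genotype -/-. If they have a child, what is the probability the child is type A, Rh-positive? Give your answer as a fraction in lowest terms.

1/4

ABO cross AA × BO → offspring phenotypes: 1/2 A, 1/2 AB.
Rh cross +/- × -/- → 1/2 Rh+, 1/2 Rh-.
Independent loci: P(type A, Rh-positive) = 1/2 × 1/2 = 1/4.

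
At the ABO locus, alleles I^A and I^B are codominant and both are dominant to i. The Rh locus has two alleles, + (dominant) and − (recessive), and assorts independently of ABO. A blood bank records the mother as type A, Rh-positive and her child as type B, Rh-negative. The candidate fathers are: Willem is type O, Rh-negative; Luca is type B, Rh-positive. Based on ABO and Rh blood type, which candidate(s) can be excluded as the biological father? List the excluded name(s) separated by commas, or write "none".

A candidate is excluded only if no genotype consistent with his phenotype could produce a type B, Rh-negative child with a type A, Rh-positive mother.
Willem (type O, Rh-): no genotype consistent with that phenotype can produce a type-B Rh- child with a type-A mother.

Willem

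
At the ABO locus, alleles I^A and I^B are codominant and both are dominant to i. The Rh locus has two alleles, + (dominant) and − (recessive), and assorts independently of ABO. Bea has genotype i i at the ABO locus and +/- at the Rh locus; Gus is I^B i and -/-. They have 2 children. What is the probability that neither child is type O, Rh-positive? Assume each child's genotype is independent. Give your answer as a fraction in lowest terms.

ABO cross i i × I^B i → 1/2 O, 1/2 B.
Rh cross +/- × -/- → 1/2 Rh+, 1/2 Rh-; so P(type O, Rh-positive) = 1/2 × 1/2 = 1/4 per child.
P(not type O, Rh-positive) = 3/4 for one child; (3/4)^2 = 9/16.

9/16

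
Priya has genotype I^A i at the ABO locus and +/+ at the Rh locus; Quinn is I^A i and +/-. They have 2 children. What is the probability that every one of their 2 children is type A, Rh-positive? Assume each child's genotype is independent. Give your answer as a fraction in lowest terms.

9/16

ABO cross I^A i × I^A i → 1/4 O, 3/4 A.
Rh cross +/+ × +/- → 1 Rh+; so P(type A, Rh-positive) = 3/4 × 1 = 3/4 per child.
All 2 independent: (3/4)^2 = 9/16.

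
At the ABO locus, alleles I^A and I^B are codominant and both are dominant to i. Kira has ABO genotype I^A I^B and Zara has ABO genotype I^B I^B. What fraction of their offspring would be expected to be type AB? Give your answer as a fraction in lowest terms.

1/2

ABO cross I^A I^B × I^B I^B → offspring phenotypes: 1/2 B, 1/2 AB.
So P(type AB) = 1/2.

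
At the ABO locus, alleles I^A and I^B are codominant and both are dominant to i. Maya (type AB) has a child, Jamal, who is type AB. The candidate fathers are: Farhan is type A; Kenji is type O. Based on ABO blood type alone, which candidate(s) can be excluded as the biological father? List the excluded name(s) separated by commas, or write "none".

Kenji

A candidate is excluded only if no genotype consistent with his phenotype could produce a type AB child with a type AB mother.
Kenji (type O): no genotype consistent with that phenotype can produce a type-AB child with a type-AB mother.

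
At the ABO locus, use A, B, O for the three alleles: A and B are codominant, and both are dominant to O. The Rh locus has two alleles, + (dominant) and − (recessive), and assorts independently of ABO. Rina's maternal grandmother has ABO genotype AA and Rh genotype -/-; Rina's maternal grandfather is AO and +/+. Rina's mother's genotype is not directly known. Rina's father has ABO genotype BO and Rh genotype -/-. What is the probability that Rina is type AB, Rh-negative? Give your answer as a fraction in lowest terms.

Rina's mother's ABO genotype from AA × AO: 1/2 AA, 1/2 AO.
Crossing each possibility with the father BO and summing P(type AB): 1/2·1/2 + 1/2·1/4 = 3/8.
Similarly for Rh via the mother's Rh distribution: P(Rh-) = 1/2.
Independent loci: 3/8 × 1/2 = 3/16.

3/16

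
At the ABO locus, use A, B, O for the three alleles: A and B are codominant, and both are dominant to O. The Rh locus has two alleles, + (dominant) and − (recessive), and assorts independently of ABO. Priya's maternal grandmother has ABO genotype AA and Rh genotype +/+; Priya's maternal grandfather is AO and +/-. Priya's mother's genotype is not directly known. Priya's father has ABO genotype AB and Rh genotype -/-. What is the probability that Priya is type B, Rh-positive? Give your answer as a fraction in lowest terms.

Priya's mother's ABO genotype from AA × AO: 1/2 AA, 1/2 AO.
Crossing each possibility with the father AB and summing P(type B): 1/2·0 + 1/2·1/4 = 1/8.
Similarly for Rh via the mother's Rh distribution: P(Rh+) = 3/4.
Independent loci: 1/8 × 3/4 = 3/32.

3/32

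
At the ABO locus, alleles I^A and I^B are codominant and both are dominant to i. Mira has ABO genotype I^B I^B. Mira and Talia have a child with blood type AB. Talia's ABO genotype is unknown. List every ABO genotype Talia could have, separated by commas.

I^A I^A, I^A I^B, I^A i

For each candidate genotype of Talia, check whether crossing it with I^B I^B can produce every observed child phenotype.
  I^A I^A → possible child types {AB} ✓
  I^A I^B → possible child types {B, AB} ✓
  I^A i → possible child types {B, AB} ✓
  I^B I^B → possible child types {B} ✗
  I^B i → possible child types {B} ✗
  i i → possible child types {B} ✗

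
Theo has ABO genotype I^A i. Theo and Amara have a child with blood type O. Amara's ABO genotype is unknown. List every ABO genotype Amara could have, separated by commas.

For each candidate genotype of Amara, check whether crossing it with I^A i can produce every observed child phenotype.
  I^A I^A → possible child types {A} ✗
  I^A I^B → possible child types {A, B, AB} ✗
  I^A i → possible child types {O, A} ✓
  I^B I^B → possible child types {B, AB} ✗
  I^B i → possible child types {O, A, B, AB} ✓
  i i → possible child types {O, A} ✓

I^A i, I^B i, i i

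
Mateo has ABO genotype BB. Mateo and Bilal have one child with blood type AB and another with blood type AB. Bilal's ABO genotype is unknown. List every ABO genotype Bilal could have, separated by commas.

AA, AB, AO

For each candidate genotype of Bilal, check whether crossing it with BB can produce every observed child phenotype.
  AA → possible child types {AB} ✓
  AB → possible child types {B, AB} ✓
  AO → possible child types {B, AB} ✓
  BB → possible child types {B} ✗
  BO → possible child types {B} ✗
  OO → possible child types {B} ✗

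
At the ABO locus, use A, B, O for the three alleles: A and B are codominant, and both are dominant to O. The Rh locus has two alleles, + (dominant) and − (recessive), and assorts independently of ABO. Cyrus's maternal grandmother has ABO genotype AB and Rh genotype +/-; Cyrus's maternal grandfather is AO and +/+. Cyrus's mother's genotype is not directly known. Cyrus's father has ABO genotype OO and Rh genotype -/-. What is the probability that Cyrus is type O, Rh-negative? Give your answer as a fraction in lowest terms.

Cyrus's mother's ABO genotype from AB × AO: 1/4 AA, 1/4 AB, 1/4 AO, 1/4 BO.
Crossing each possibility with the father OO and summing P(type O): 1/4·0 + 1/4·0 + 1/4·1/2 + 1/4·1/2 = 1/4.
Similarly for Rh via the mother's Rh distribution: P(Rh-) = 1/4.
Independent loci: 1/4 × 1/4 = 1/16.

1/16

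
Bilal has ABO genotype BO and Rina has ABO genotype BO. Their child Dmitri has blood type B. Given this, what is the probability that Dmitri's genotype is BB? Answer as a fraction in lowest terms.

1/3

Cross BO × BO → 1/4 BB, 1/2 BO, 1/4 OO.
Type-B genotypes among offspring: BB (1/4), BO (1/2); total 3/4.
P(BB | type B) = (1/4) / (3/4) = 1/3.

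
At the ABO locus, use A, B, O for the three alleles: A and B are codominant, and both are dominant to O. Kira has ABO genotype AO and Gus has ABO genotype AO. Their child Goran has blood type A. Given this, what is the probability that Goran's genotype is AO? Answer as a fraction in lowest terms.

2/3

Cross AO × AO → 1/4 AA, 1/2 AO, 1/4 OO.
Type-A genotypes among offspring: AA (1/4), AO (1/2); total 3/4.
P(AO | type A) = (1/2) / (3/4) = 2/3.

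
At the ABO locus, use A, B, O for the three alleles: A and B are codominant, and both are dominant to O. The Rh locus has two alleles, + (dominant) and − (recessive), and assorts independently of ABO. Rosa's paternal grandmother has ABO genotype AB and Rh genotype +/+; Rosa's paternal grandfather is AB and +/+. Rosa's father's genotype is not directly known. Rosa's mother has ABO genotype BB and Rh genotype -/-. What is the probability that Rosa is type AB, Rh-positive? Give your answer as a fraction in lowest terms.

1/2

Rosa's father's ABO genotype from AB × AB: 1/4 AA, 1/2 AB, 1/4 BB.
Crossing each possibility with the mother BB and summing P(type AB): 1/4·1 + 1/2·1/2 + 1/4·0 = 1/2.
Similarly for Rh via the father's Rh distribution: P(Rh+) = 1.
Independent loci: 1/2 × 1 = 1/2.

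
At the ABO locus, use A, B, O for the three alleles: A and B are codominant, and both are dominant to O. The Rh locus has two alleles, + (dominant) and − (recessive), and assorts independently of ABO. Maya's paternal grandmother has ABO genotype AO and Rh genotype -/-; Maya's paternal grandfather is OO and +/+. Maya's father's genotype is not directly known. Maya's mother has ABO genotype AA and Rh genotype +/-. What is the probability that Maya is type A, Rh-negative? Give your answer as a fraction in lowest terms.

1/4

Maya's father's ABO genotype from AO × OO: 1/2 AO, 1/2 OO.
Crossing each possibility with the mother AA and summing P(type A): 1/2·1 + 1/2·1 = 1.
Similarly for Rh via the father's Rh distribution: P(Rh-) = 1/4.
Independent loci: 1 × 1/4 = 1/4.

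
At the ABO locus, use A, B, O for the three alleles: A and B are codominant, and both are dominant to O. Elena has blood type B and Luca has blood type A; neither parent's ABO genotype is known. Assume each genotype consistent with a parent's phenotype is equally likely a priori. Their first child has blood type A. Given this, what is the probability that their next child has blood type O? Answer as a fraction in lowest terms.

Possible genotypes: Elena ∈ {BB, BO}; Luca ∈ {AA, AO}.
Weight each parental genotype pair by prior × P(type-A child):
  BO × AA: posterior weight 2/3; P(next child type O) = 0.
  BO × AO: posterior weight 1/3; P(next child type O) = 1/4.
Weighted sum = 1/12.

1/12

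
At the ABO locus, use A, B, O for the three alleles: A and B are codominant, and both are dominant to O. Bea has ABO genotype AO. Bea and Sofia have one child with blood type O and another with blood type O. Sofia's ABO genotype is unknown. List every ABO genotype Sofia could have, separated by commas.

For each candidate genotype of Sofia, check whether crossing it with AO can produce every observed child phenotype.
  AA → possible child types {A} ✗
  AB → possible child types {A, B, AB} ✗
  AO → possible child types {O, A} ✓
  BB → possible child types {B, AB} ✗
  BO → possible child types {O, A, B, AB} ✓
  OO → possible child types {O, A} ✓

AO, BO, OO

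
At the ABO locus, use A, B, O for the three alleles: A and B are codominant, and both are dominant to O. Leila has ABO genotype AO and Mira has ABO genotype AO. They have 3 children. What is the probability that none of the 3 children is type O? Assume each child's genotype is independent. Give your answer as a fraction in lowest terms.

ABO cross AO × AO → 1/4 O, 3/4 A.
So P(type O) = 1/4 per child.
P(not type O) = 3/4 for one child; (3/4)^3 = 27/64.

27/64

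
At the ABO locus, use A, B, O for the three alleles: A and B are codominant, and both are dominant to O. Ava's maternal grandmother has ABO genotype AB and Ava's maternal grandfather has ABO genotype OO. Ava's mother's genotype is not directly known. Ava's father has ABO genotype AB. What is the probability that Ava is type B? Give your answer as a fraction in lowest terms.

3/8

Ava's mother's ABO genotype from AB × OO: 1/2 AO, 1/2 BO.
Crossing each possibility with the father AB and summing P(type B): 1/2·1/4 + 1/2·1/2 = 3/8.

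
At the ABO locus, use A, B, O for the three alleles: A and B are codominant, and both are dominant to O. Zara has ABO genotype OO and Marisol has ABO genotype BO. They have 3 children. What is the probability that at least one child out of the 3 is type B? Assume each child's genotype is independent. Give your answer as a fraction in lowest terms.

7/8

ABO cross OO × BO → 1/2 O, 1/2 B.
So P(type B) = 1/2 per child.
P(none) = (1/2)^3 = 1/8; P(at least one) = 1 − 1/8 = 7/8.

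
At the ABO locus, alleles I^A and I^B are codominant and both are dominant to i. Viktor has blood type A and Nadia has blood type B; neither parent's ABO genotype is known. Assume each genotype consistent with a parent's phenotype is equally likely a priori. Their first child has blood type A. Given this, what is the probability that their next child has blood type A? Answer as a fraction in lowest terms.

Possible genotypes: Viktor ∈ {I^A I^A, I^A i}; Nadia ∈ {I^B I^B, I^B i}.
Weight each parental genotype pair by prior × P(type-A child):
  I^A I^A × I^B i: posterior weight 2/3; P(next child type A) = 1/2.
  I^A i × I^B i: posterior weight 1/3; P(next child type A) = 1/4.
Weighted sum = 5/12.

5/12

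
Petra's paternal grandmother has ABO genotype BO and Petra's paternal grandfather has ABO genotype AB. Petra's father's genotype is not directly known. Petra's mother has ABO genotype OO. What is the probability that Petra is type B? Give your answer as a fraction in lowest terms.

1/2

Petra's father's ABO genotype from BO × AB: 1/4 AB, 1/4 AO, 1/4 BB, 1/4 BO.
Crossing each possibility with the mother OO and summing P(type B): 1/4·1/2 + 1/4·0 + 1/4·1 + 1/4·1/2 = 1/2.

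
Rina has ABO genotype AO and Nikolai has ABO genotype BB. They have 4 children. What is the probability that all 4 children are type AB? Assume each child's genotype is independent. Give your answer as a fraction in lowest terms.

1/16

ABO cross AO × BB → 1/2 B, 1/2 AB.
So P(type AB) = 1/2 per child.
All 4 independent: (1/2)^4 = 1/16.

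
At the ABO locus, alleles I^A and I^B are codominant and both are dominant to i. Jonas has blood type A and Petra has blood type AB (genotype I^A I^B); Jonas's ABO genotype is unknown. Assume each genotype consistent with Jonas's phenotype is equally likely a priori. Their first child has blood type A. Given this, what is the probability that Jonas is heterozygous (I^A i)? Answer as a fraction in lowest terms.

1/2

Possible genotypes: Jonas ∈ {I^A I^A, I^A i}; Petra ∈ {I^A I^B}.
Weight each parental genotype pair by prior × P(type-A child):
  I^A I^A × I^A I^B: posterior weight 1/2.
  I^A i × I^A I^B: posterior weight 1/2.
Sum the posterior weight over pairs where Jonas is I^A i: 1/2.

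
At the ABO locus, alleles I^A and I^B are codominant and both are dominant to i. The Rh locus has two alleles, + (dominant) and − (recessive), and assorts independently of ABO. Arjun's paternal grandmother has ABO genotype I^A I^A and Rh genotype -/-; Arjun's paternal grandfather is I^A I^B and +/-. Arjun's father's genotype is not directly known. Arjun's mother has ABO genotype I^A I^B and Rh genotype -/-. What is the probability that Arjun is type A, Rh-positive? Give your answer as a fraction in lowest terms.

3/32

Arjun's father's ABO genotype from I^A I^A × I^A I^B: 1/2 I^A I^A, 1/2 I^A I^B.
Crossing each possibility with the mother I^A I^B and summing P(type A): 1/2·1/2 + 1/2·1/4 = 3/8.
Similarly for Rh via the father's Rh distribution: P(Rh+) = 1/4.
Independent loci: 3/8 × 1/4 = 3/32.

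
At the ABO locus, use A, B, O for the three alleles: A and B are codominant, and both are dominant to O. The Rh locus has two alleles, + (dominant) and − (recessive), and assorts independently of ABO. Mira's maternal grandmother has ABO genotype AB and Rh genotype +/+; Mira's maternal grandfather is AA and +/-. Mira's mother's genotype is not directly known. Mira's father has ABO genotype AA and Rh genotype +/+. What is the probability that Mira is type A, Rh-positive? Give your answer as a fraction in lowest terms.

Mira's mother's ABO genotype from AB × AA: 1/2 AA, 1/2 AB.
Crossing each possibility with the father AA and summing P(type A): 1/2·1 + 1/2·1/2 = 3/4.
Similarly for Rh via the mother's Rh distribution: P(Rh+) = 1.
Independent loci: 3/4 × 1 = 3/4.

3/4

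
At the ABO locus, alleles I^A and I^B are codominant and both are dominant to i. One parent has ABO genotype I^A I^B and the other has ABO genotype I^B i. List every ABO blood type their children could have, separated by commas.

A, B, AB

Gametes from I^A I^B × I^B i give offspring ABO genotypes I^A I^B, I^A i, I^B I^B, I^B i, i.e. phenotypes A, B, AB.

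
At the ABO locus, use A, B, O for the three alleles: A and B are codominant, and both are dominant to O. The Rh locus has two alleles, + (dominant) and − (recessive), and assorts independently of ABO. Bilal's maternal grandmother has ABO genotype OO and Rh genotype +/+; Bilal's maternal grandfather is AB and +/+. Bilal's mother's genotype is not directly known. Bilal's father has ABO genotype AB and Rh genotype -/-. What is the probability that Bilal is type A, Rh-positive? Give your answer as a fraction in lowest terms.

3/8

Bilal's mother's ABO genotype from OO × AB: 1/2 AO, 1/2 BO.
Crossing each possibility with the father AB and summing P(type A): 1/2·1/2 + 1/2·1/4 = 3/8.
Similarly for Rh via the mother's Rh distribution: P(Rh+) = 1.
Independent loci: 3/8 × 1 = 3/8.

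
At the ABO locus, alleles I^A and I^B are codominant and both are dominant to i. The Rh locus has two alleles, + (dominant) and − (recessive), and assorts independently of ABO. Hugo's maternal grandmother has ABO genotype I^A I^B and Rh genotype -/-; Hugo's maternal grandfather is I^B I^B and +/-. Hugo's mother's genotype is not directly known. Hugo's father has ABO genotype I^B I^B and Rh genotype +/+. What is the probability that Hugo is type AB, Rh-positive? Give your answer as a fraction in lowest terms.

1/4

Hugo's mother's ABO genotype from I^A I^B × I^B I^B: 1/2 I^A I^B, 1/2 I^B I^B.
Crossing each possibility with the father I^B I^B and summing P(type AB): 1/2·1/2 + 1/2·0 = 1/4.
Similarly for Rh via the mother's Rh distribution: P(Rh+) = 1.
Independent loci: 1/4 × 1 = 1/4.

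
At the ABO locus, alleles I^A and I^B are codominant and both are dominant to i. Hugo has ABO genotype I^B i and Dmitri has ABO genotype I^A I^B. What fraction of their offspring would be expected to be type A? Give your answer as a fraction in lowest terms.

1/4

ABO cross I^B i × I^A I^B → offspring phenotypes: 1/4 A, 1/2 B, 1/4 AB.
So P(type A) = 1/4.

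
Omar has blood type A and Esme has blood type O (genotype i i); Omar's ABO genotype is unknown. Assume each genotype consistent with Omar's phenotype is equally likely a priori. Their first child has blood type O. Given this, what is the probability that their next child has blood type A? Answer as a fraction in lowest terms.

Possible genotypes: Omar ∈ {I^A I^A, I^A i}; Esme ∈ {i i}.
Weight each parental genotype pair by prior × P(type-O child):
  I^A i × i i: posterior weight 1; P(next child type A) = 1/2.
Weighted sum = 1/2.

1/2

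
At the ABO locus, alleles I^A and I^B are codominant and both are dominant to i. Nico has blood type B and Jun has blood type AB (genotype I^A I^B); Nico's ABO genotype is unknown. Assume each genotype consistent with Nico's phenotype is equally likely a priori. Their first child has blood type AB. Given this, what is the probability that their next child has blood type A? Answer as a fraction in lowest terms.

1/12

Possible genotypes: Nico ∈ {I^B I^B, I^B i}; Jun ∈ {I^A I^B}.
Weight each parental genotype pair by prior × P(type-AB child):
  I^B I^B × I^A I^B: posterior weight 2/3; P(next child type A) = 0.
  I^B i × I^A I^B: posterior weight 1/3; P(next child type A) = 1/4.
Weighted sum = 1/12.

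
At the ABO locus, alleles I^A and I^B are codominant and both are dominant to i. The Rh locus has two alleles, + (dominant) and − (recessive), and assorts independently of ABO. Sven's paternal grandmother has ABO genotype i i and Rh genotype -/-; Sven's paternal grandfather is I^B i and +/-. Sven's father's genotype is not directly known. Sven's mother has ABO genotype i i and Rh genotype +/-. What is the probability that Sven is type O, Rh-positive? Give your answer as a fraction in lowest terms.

Sven's father's ABO genotype from i i × I^B i: 1/2 I^B i, 1/2 i i.
Crossing each possibility with the mother i i and summing P(type O): 1/2·1/2 + 1/2·1 = 3/4.
Similarly for Rh via the father's Rh distribution: P(Rh+) = 5/8.
Independent loci: 3/4 × 5/8 = 15/32.

15/32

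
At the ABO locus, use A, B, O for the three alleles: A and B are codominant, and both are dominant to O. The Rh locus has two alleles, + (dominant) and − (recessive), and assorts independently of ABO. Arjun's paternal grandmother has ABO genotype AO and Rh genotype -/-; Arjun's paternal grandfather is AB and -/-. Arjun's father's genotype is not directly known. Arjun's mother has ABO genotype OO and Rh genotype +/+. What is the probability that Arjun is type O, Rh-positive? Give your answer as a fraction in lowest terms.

1/4

Arjun's father's ABO genotype from AO × AB: 1/4 AA, 1/4 AB, 1/4 AO, 1/4 BO.
Crossing each possibility with the mother OO and summing P(type O): 1/4·0 + 1/4·0 + 1/4·1/2 + 1/4·1/2 = 1/4.
Similarly for Rh via the father's Rh distribution: P(Rh+) = 1.
Independent loci: 1/4 × 1 = 1/4.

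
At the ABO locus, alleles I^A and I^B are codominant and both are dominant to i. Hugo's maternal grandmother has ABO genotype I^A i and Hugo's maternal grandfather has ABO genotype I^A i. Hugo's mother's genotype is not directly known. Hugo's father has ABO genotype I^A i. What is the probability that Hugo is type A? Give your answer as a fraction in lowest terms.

3/4

Hugo's mother's ABO genotype from I^A i × I^A i: 1/4 I^A I^A, 1/2 I^A i, 1/4 i i.
Crossing each possibility with the father I^A i and summing P(type A): 1/4·1 + 1/2·3/4 + 1/4·1/2 = 3/4.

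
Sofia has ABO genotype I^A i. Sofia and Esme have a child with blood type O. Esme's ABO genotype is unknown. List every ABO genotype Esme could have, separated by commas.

I^A i, I^B i, i i

For each candidate genotype of Esme, check whether crossing it with I^A i can produce every observed child phenotype.
  I^A I^A → possible child types {A} ✗
  I^A I^B → possible child types {A, B, AB} ✗
  I^A i → possible child types {O, A} ✓
  I^B I^B → possible child types {B, AB} ✗
  I^B i → possible child types {O, A, B, AB} ✓
  i i → possible child types {O, A} ✓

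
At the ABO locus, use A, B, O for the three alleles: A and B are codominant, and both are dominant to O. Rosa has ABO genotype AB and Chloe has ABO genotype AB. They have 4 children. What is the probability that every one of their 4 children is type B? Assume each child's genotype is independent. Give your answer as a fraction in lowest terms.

ABO cross AB × AB → 1/4 A, 1/4 B, 1/2 AB.
So P(type B) = 1/4 per child.
All 4 independent: (1/4)^4 = 1/256.

1/256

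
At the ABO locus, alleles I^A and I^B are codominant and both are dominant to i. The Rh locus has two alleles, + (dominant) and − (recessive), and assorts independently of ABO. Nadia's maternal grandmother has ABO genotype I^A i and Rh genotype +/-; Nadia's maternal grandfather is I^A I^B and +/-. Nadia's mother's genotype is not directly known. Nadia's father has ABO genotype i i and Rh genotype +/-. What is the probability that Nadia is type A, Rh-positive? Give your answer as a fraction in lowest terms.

Nadia's mother's ABO genotype from I^A i × I^A I^B: 1/4 I^A I^A, 1/4 I^A I^B, 1/4 I^A i, 1/4 I^B i.
Crossing each possibility with the father i i and summing P(type A): 1/4·1 + 1/4·1/2 + 1/4·1/2 + 1/4·0 = 1/2.
Similarly for Rh via the mother's Rh distribution: P(Rh+) = 3/4.
Independent loci: 1/2 × 3/4 = 3/8.

3/8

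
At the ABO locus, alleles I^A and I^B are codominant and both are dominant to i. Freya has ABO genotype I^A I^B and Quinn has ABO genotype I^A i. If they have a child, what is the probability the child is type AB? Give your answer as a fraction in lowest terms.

1/4

ABO cross I^A I^B × I^A i → offspring phenotypes: 1/2 A, 1/4 B, 1/4 AB.
So P(type AB) = 1/4.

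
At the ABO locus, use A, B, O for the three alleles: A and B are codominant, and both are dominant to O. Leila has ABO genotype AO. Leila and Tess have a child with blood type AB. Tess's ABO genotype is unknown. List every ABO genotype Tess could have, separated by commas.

For each candidate genotype of Tess, check whether crossing it with AO can produce every observed child phenotype.
  AA → possible child types {A} ✗
  AB → possible child types {A, B, AB} ✓
  AO → possible child types {O, A} ✗
  BB → possible child types {B, AB} ✓
  BO → possible child types {O, A, B, AB} ✓
  OO → possible child types {O, A} ✗

AB, BB, BO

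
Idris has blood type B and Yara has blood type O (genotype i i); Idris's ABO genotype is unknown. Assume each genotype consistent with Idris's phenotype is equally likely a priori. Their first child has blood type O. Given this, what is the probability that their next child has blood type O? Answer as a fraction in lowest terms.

Possible genotypes: Idris ∈ {I^B I^B, I^B i}; Yara ∈ {i i}.
Weight each parental genotype pair by prior × P(type-O child):
  I^B i × i i: posterior weight 1; P(next child type O) = 1/2.
Weighted sum = 1/2.

1/2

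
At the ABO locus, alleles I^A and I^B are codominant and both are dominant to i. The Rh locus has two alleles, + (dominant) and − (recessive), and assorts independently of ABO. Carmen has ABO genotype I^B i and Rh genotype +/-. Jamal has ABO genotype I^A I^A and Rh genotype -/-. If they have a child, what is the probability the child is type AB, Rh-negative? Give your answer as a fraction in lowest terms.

1/4

ABO cross I^B i × I^A I^A → offspring phenotypes: 1/2 A, 1/2 AB.
Rh cross +/- × -/- → 1/2 Rh+, 1/2 Rh-.
Independent loci: P(type AB, Rh-negative) = 1/2 × 1/2 = 1/4.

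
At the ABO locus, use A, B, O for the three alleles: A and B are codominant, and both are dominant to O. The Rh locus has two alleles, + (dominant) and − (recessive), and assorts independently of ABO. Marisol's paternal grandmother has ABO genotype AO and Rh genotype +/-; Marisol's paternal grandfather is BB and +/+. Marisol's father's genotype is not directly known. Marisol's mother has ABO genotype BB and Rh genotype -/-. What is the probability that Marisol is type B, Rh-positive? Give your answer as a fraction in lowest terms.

Marisol's father's ABO genotype from AO × BB: 1/2 AB, 1/2 BO.
Crossing each possibility with the mother BB and summing P(type B): 1/2·1/2 + 1/2·1 = 3/4.
Similarly for Rh via the father's Rh distribution: P(Rh+) = 3/4.
Independent loci: 3/4 × 3/4 = 9/16.

9/16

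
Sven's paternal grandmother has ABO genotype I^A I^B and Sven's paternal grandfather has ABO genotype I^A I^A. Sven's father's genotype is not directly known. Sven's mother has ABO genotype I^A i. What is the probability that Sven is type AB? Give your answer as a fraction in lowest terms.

Sven's father's ABO genotype from I^A I^B × I^A I^A: 1/2 I^A I^A, 1/2 I^A I^B.
Crossing each possibility with the mother I^A i and summing P(type AB): 1/2·0 + 1/2·1/4 = 1/8.

1/8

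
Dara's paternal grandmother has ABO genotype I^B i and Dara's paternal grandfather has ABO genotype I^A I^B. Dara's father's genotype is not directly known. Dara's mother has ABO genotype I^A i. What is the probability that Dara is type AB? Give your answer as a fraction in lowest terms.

Dara's father's ABO genotype from I^B i × I^A I^B: 1/4 I^A I^B, 1/4 I^A i, 1/4 I^B I^B, 1/4 I^B i.
Crossing each possibility with the mother I^A i and summing P(type AB): 1/4·1/4 + 1/4·0 + 1/4·1/2 + 1/4·1/4 = 1/4.

1/4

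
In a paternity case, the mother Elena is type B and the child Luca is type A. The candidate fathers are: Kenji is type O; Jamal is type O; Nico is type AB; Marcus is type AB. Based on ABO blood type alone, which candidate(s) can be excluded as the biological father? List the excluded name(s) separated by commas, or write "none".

A candidate is excluded only if no genotype consistent with his phenotype could produce a type A child with a type B mother.
Kenji (type O): no genotype consistent with that phenotype can produce a type-A child with a type-B mother.
Jamal (type O): no genotype consistent with that phenotype can produce a type-A child with a type-B mother.

Kenji, Jamal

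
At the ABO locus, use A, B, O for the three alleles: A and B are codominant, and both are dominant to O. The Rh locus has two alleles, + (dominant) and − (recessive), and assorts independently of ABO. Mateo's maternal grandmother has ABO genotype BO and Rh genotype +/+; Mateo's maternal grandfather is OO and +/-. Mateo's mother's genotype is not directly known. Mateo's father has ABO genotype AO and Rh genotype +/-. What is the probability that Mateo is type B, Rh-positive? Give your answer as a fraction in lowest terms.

7/64

Mateo's mother's ABO genotype from BO × OO: 1/2 BO, 1/2 OO.
Crossing each possibility with the father AO and summing P(type B): 1/2·1/4 + 1/2·0 = 1/8.
Similarly for Rh via the mother's Rh distribution: P(Rh+) = 7/8.
Independent loci: 1/8 × 7/8 = 7/64.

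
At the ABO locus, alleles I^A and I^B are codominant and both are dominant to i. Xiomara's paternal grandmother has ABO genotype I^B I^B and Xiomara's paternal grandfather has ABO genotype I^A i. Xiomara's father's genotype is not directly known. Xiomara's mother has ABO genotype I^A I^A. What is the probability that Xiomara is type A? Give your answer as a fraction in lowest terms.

1/2

Xiomara's father's ABO genotype from I^B I^B × I^A i: 1/2 I^A I^B, 1/2 I^B i.
Crossing each possibility with the mother I^A I^A and summing P(type A): 1/2·1/2 + 1/2·1/2 = 1/2.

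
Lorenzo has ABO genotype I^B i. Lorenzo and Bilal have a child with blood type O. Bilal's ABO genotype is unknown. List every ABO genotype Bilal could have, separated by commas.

For each candidate genotype of Bilal, check whether crossing it with I^B i can produce every observed child phenotype.
  I^A I^A → possible child types {A, AB} ✗
  I^A I^B → possible child types {A, B, AB} ✗
  I^A i → possible child types {O, A, B, AB} ✓
  I^B I^B → possible child types {B} ✗
  I^B i → possible child types {O, B} ✓
  i i → possible child types {O, B} ✓

I^A i, I^B i, i i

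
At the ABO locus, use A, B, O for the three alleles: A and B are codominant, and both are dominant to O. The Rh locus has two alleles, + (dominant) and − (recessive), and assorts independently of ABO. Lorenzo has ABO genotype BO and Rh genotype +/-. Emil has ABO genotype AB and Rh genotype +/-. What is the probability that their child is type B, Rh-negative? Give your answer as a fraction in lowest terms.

ABO cross BO × AB → offspring phenotypes: 1/4 A, 1/2 B, 1/4 AB.
Rh cross +/- × +/- → 3/4 Rh+, 1/4 Rh-.
Independent loci: P(type B, Rh-negative) = 1/2 × 1/4 = 1/8.

1/8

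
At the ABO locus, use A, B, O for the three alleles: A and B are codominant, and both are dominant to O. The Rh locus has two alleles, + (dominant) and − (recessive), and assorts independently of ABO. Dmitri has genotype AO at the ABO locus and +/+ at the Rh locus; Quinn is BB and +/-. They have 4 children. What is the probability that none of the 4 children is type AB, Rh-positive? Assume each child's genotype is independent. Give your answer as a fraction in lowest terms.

1/16

ABO cross AO × BB → 1/2 B, 1/2 AB.
Rh cross +/+ × +/- → 1 Rh+; so P(type AB, Rh-positive) = 1/2 × 1 = 1/2 per child.
P(not type AB, Rh-positive) = 1/2 for one child; (1/2)^4 = 1/16.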